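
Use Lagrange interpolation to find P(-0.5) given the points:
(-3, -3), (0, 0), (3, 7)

Lagrange interpolation formula:
P(x) = Σ yᵢ × Lᵢ(x)
where Lᵢ(x) = Π_{j≠i} (x - xⱼ)/(xᵢ - xⱼ)

L_0(-0.5) = (-0.5 - 0)/(-3 - 0) × (-0.5 - 3)/(-3 - 3) = 0.097222
L_1(-0.5) = (-0.5 - (-3))/(0 - (-3)) × (-0.5 - 3)/(0 - 3) = 0.972222
L_2(-0.5) = (-0.5 - (-3))/(3 - (-3)) × (-0.5 - 0)/(3 - 0) = -0.069444

P(-0.5) = (-3)×L_0(-0.5) + 0×L_1(-0.5) + 7×L_2(-0.5)
P(-0.5) = -0.777778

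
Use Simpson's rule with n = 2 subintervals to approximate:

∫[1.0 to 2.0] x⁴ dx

f(x) = x⁴
a = 1.0, b = 2.0, n = 2
h = (b - a)/n = 0.500000

Simpson's rule: (h/3)[f(x₀) + 4f(x₁) + 2f(x₂) + ... + f(xₙ)]

x_0 = 1.0000, f(x_0) = 1.000000, coefficient = 1
x_1 = 1.5000, f(x_1) = 5.062500, coefficient = 4
x_2 = 2.0000, f(x_2) = 16.000000, coefficient = 1

I ≈ (0.500000/3) × 37.250000 = 6.208333
Exact value: 6.200000
Error: 0.008333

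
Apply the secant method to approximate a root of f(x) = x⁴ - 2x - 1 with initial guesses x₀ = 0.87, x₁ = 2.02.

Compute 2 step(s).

f(x) = x⁴ - 2x - 1
x₀ = 0.87, x₁ = 2.02

Secant formula: x_{n+1} = x_n - f(x_n)(x_n - x_{n-1})/(f(x_n) - f(x_{n-1}))

Iteration 1:
  f(0.870000) = -2.167102
  f(2.020000) = 11.609664
  x_2 = 2.020000 - 11.609664×(2.020000 - 0.870000)/(11.609664 - (-2.167102))
       = 1.050896
Iteration 2:
  f(2.020000) = 11.609664
  f(1.050896) = -1.882130
  x_3 = 1.050896 - (-1.882130)×(1.050896 - 2.020000)/(-1.882130 - 11.609664)
       = 1.186088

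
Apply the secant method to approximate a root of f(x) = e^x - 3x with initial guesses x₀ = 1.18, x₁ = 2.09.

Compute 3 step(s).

f(x) = e^x - 3x
x₀ = 1.18, x₁ = 2.09

Secant formula: x_{n+1} = x_n - f(x_n)(x_n - x_{n-1})/(f(x_n) - f(x_{n-1}))

Iteration 1:
  f(1.180000) = -0.285626
  f(2.090000) = 1.814915
  x_2 = 2.090000 - 1.814915×(2.090000 - 1.180000)/(1.814915 - (-0.285626))
       = 1.303739
Iteration 2:
  f(2.090000) = 1.814915
  f(1.303739) = -0.228175
  x_3 = 1.303739 - (-0.228175)×(1.303739 - 2.090000)/(-0.228175 - 1.814915)
       = 1.391550
Iteration 3:
  f(1.303739) = -0.228175
  f(1.391550) = -0.153572
  x_4 = 1.391550 - (-0.153572)×(1.391550 - 1.303739)/(-0.153572 - (-0.228175))
       = 1.572311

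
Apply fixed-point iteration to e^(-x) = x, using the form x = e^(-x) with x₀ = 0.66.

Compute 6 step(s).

Equation: e^(-x) = x
Fixed-point form: x = e^(-x)
x₀ = 0.66

x_1 = g(0.660000) = 0.516851
x_2 = g(0.516851) = 0.596395
x_3 = g(0.596395) = 0.550793
x_4 = g(0.550793) = 0.576492
x_5 = g(0.576492) = 0.561866
x_6 = g(0.561866) = 0.570144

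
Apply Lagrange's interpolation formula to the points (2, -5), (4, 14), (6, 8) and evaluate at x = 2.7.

Lagrange interpolation formula:
P(x) = Σ yᵢ × Lᵢ(x)
where Lᵢ(x) = Π_{j≠i} (x - xⱼ)/(xᵢ - xⱼ)

L_0(2.7) = (2.7 - 4)/(2 - 4) × (2.7 - 6)/(2 - 6) = 0.536250
L_1(2.7) = (2.7 - 2)/(4 - 2) × (2.7 - 6)/(4 - 6) = 0.577500
L_2(2.7) = (2.7 - 2)/(6 - 2) × (2.7 - 4)/(6 - 4) = -0.113750

P(2.7) = (-5)×L_0(2.7) + 14×L_1(2.7) + 8×L_2(2.7)
P(2.7) = 4.493750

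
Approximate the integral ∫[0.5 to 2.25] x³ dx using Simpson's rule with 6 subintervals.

f(x) = x³
a = 0.5, b = 2.25, n = 6
h = (b - a)/n = 0.291667

Simpson's rule: (h/3)[f(x₀) + 4f(x₁) + 2f(x₂) + ... + f(xₙ)]

x_0 = 0.5000, f(x_0) = 0.125000, coefficient = 1
x_1 = 0.7917, f(x_1) = 0.496166, coefficient = 4
x_2 = 1.0833, f(x_2) = 1.271412, coefficient = 2
x_3 = 1.3750, f(x_3) = 2.599609, coefficient = 4
x_4 = 1.6667, f(x_4) = 4.629630, coefficient = 2
x_5 = 1.9583, f(x_5) = 7.510344, coefficient = 4
x_6 = 2.2500, f(x_6) = 11.390625, coefficient = 1

I ≈ (0.291667/3) × 65.742188 = 6.391602
Exact value: 6.391602
Error: 0.000000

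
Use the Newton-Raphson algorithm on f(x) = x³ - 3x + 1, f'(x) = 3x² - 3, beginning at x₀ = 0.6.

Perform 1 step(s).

f(x) = x³ - 3x + 1
f'(x) = 3x² - 3
x₀ = 0.6

Newton-Raphson formula: x_{n+1} = x_n - f(x_n)/f'(x_n)

Iteration 1:
  f(0.600000) = -0.584000
  f'(0.600000) = -1.920000
  x_1 = 0.600000 - (-0.584000)/(-1.920000) = 0.295833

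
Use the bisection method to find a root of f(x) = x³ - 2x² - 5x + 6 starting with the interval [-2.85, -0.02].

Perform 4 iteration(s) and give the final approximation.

f(x) = x³ - 2x² - 5x + 6
Initial interval: [-2.85, -0.02]

Iteration 1:
  c_1 = (-2.850000 + (-0.020000))/2 = -1.435000
  f(c_1) = f(-1.435000) = 6.101562
  f(a) × f(c) < 0, new interval: [-2.850000, -1.435000]
Iteration 2:
  c_2 = (-2.850000 + (-1.435000))/2 = -2.142500
  f(c_2) = f(-2.142500) = -2.302844
  f(a) × f(c) ≥ 0, new interval: [-2.142500, -1.435000]
Iteration 3:
  c_3 = (-2.142500 + (-1.435000))/2 = -1.788750
  f(c_3) = f(-1.788750) = 2.821165
  f(a) × f(c) < 0, new interval: [-2.142500, -1.788750]
Iteration 4:
  c_4 = (-2.142500 + (-1.788750))/2 = -1.965625
  f(c_4) = f(-1.965625) = 0.506212
  f(a) × f(c) < 0, new interval: [-2.142500, -1.965625]

After 4 iteration(s), the approximation is c_4 = -1.965625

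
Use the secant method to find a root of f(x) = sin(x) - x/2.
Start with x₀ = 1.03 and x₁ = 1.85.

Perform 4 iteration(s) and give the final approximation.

f(x) = sin(x) - x/2
x₀ = 1.03, x₁ = 1.85

Secant formula: x_{n+1} = x_n - f(x_n)(x_n - x_{n-1})/(f(x_n) - f(x_{n-1}))

Iteration 1:
  f(1.030000) = 0.342299
  f(1.850000) = 0.036275
  x_2 = 1.850000 - 0.036275×(1.850000 - 1.030000)/(0.036275 - 0.342299)
       = 1.947201
Iteration 2:
  f(1.850000) = 0.036275
  f(1.947201) = -0.043608
  x_3 = 1.947201 - (-0.043608)×(1.947201 - 1.850000)/(-0.043608 - 0.036275)
       = 1.894139
Iteration 3:
  f(1.947201) = -0.043608
  f(1.894139) = 0.001109
  x_4 = 1.894139 - 0.001109×(1.894139 - 1.947201)/(0.001109 - (-0.043608))
       = 1.895455
Iteration 4:
  f(1.894139) = 0.001109
  f(1.895455) = 0.000032
  x_5 = 1.895455 - 0.000032×(1.895455 - 1.894139)/(0.000032 - 0.001109)
       = 1.895494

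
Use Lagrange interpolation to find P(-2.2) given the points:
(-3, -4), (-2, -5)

Lagrange interpolation formula:
P(x) = Σ yᵢ × Lᵢ(x)
where Lᵢ(x) = Π_{j≠i} (x - xⱼ)/(xᵢ - xⱼ)

L_0(-2.2) = (-2.2 - (-2))/(-3 - (-2)) = 0.200000
L_1(-2.2) = (-2.2 - (-3))/(-2 - (-3)) = 0.800000

P(-2.2) = (-4)×L_0(-2.2) + (-5)×L_1(-2.2)
P(-2.2) = -4.800000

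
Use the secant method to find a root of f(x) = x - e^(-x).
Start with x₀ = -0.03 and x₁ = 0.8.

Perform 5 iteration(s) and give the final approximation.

f(x) = x - e^(-x)
x₀ = -0.03, x₁ = 0.8

Secant formula: x_{n+1} = x_n - f(x_n)(x_n - x_{n-1})/(f(x_n) - f(x_{n-1}))

Iteration 1:
  f(-0.030000) = -1.060455
  f(0.800000) = 0.350671
  x_2 = 0.800000 - 0.350671×(0.800000 - (-0.030000))/(0.350671 - (-1.060455))
       = 0.593741
Iteration 2:
  f(0.800000) = 0.350671
  f(0.593741) = 0.041484
  x_3 = 0.593741 - 0.041484×(0.593741 - 0.800000)/(0.041484 - 0.350671)
       = 0.566067
Iteration 3:
  f(0.593741) = 0.041484
  f(0.566067) = -0.001687
  x_4 = 0.566067 - (-0.001687)×(0.566067 - 0.593741)/(-0.001687 - 0.041484)
       = 0.567148
Iteration 4:
  f(0.566067) = -0.001687
  f(0.567148) = 0.000008
  x_5 = 0.567148 - 0.000008×(0.567148 - 0.566067)/(0.000008 - (-0.001687))
       = 0.567143
Iteration 5:
  f(0.567148) = 0.000008
  f(0.567143) = 0.000000
  x_6 = 0.567143 - 0.000000×(0.567143 - 0.567148)/(0.000000 - 0.000008)
       = 0.567143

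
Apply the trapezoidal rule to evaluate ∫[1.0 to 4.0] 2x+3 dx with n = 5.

f(x) = 2x+3
a = 1.0, b = 4.0, n = 5
h = (b - a)/n = 0.600000

Trapezoidal rule: (h/2)[f(x₀) + 2f(x₁) + 2f(x₂) + ... + f(xₙ)]

x_0 = 1.0000, f(x_0) = 5.000000, coefficient = 1
x_1 = 1.6000, f(x_1) = 6.200000, coefficient = 2
x_2 = 2.2000, f(x_2) = 7.400000, coefficient = 2
x_3 = 2.8000, f(x_3) = 8.600000, coefficient = 2
x_4 = 3.4000, f(x_4) = 9.800000, coefficient = 2
x_5 = 4.0000, f(x_5) = 11.000000, coefficient = 1

I ≈ (0.600000/2) × 80.000000 = 24.000000
Exact value: 24.000000
Error: 0.000000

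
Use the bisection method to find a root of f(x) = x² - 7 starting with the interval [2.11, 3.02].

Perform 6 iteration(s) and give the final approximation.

f(x) = x² - 7
Initial interval: [2.11, 3.02]

Iteration 1:
  c_1 = (2.110000 + 3.020000)/2 = 2.565000
  f(c_1) = f(2.565000) = -0.420775
  f(a) × f(c) ≥ 0, new interval: [2.565000, 3.020000]
Iteration 2:
  c_2 = (2.565000 + 3.020000)/2 = 2.792500
  f(c_2) = f(2.792500) = 0.798056
  f(a) × f(c) < 0, new interval: [2.565000, 2.792500]
Iteration 3:
  c_3 = (2.565000 + 2.792500)/2 = 2.678750
  f(c_3) = f(2.678750) = 0.175702
  f(a) × f(c) < 0, new interval: [2.565000, 2.678750]
Iteration 4:
  c_4 = (2.565000 + 2.678750)/2 = 2.621875
  f(c_4) = f(2.621875) = -0.125771
  f(a) × f(c) ≥ 0, new interval: [2.621875, 2.678750]
Iteration 5:
  c_5 = (2.621875 + 2.678750)/2 = 2.650313
  f(c_5) = f(2.650313) = 0.024156
  f(a) × f(c) < 0, new interval: [2.621875, 2.650313]
Iteration 6:
  c_6 = (2.621875 + 2.650313)/2 = 2.636094
  f(c_6) = f(2.636094) = -0.051010
  f(a) × f(c) ≥ 0, new interval: [2.636094, 2.650313]

After 6 iteration(s), the approximation is c_6 = 2.636094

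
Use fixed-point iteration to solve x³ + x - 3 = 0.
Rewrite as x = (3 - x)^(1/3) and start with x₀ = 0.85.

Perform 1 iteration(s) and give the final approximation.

Equation: x³ + x - 3 = 0
Fixed-point form: x = (3 - x)^(1/3)
x₀ = 0.85

x_1 = g(0.850000) = 1.290663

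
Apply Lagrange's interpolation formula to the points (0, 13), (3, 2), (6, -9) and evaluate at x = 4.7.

Lagrange interpolation formula:
P(x) = Σ yᵢ × Lᵢ(x)
where Lᵢ(x) = Π_{j≠i} (x - xⱼ)/(xᵢ - xⱼ)

L_0(4.7) = (4.7 - 3)/(0 - 3) × (4.7 - 6)/(0 - 6) = -0.122778
L_1(4.7) = (4.7 - 0)/(3 - 0) × (4.7 - 6)/(3 - 6) = 0.678889
L_2(4.7) = (4.7 - 0)/(6 - 0) × (4.7 - 3)/(6 - 3) = 0.443889

P(4.7) = 13×L_0(4.7) + 2×L_1(4.7) + (-9)×L_2(4.7)
P(4.7) = -4.233333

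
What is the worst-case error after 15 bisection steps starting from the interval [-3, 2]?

Bisection error bound: |error| ≤ (b-a)/2^n
|error| ≤ (2 - (-3))/2^15 = 5/2^15
|error| ≤ 0.0001525879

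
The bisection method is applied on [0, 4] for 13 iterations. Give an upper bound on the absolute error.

Bisection error bound: |error| ≤ (b-a)/2^n
|error| ≤ (4 - 0)/2^13 = 4/2^13
|error| ≤ 0.0004882812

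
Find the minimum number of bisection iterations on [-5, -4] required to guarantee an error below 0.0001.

We need (b-a)/2^n ≤ 0.0001
(-4 - (-5))/2^n ≤ 0.0001
1/2^n ≤ 0.0001
2^n ≥ 10000
n ≥ log₂(10000) = 13.29
n ≥ 14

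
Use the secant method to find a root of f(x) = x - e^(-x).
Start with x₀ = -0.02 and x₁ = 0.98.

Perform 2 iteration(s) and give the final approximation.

f(x) = x - e^(-x)
x₀ = -0.02, x₁ = 0.98

Secant formula: x_{n+1} = x_n - f(x_n)(x_n - x_{n-1})/(f(x_n) - f(x_{n-1}))

Iteration 1:
  f(-0.020000) = -1.040201
  f(0.980000) = 0.604689
  x_2 = 0.980000 - 0.604689×(0.980000 - (-0.020000))/(0.604689 - (-1.040201))
       = 0.612383
Iteration 2:
  f(0.980000) = 0.604689
  f(0.612383) = 0.070326
  x_3 = 0.612383 - 0.070326×(0.612383 - 0.980000)/(0.070326 - 0.604689)
       = 0.564002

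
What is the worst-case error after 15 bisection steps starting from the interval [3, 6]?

Bisection error bound: |error| ≤ (b-a)/2^n
|error| ≤ (6 - 3)/2^15 = 3/2^15
|error| ≤ 0.0000915527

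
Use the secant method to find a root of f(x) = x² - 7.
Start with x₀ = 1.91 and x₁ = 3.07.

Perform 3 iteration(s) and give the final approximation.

f(x) = x² - 7
x₀ = 1.91, x₁ = 3.07

Secant formula: x_{n+1} = x_n - f(x_n)(x_n - x_{n-1})/(f(x_n) - f(x_{n-1}))

Iteration 1:
  f(1.910000) = -3.351900
  f(3.070000) = 2.424900
  x_2 = 3.070000 - 2.424900×(3.070000 - 1.910000)/(2.424900 - (-3.351900))
       = 2.583072
Iteration 2:
  f(3.070000) = 2.424900
  f(2.583072) = -0.327738
  x_3 = 2.583072 - (-0.327738)×(2.583072 - 3.070000)/(-0.327738 - 2.424900)
       = 2.641047
Iteration 3:
  f(2.583072) = -0.327738
  f(2.641047) = -0.024869
  x_4 = 2.641047 - (-0.024869)×(2.641047 - 2.583072)/(-0.024869 - (-0.327738))
       = 2.645808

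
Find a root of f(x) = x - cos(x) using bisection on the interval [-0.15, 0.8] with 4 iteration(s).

f(x) = x - cos(x)
Initial interval: [-0.15, 0.8]

Iteration 1:
  c_1 = (-0.150000 + 0.800000)/2 = 0.325000
  f(c_1) = f(0.325000) = -0.622651
  f(a) × f(c) ≥ 0, new interval: [0.325000, 0.800000]
Iteration 2:
  c_2 = (0.325000 + 0.800000)/2 = 0.562500
  f(c_2) = f(0.562500) = -0.283424
  f(a) × f(c) ≥ 0, new interval: [0.562500, 0.800000]
Iteration 3:
  c_3 = (0.562500 + 0.800000)/2 = 0.681250
  f(c_3) = f(0.681250) = -0.095536
  f(a) × f(c) ≥ 0, new interval: [0.681250, 0.800000]
Iteration 4:
  c_4 = (0.681250 + 0.800000)/2 = 0.740625
  f(c_4) = f(0.740625) = 0.002578
  f(a) × f(c) < 0, new interval: [0.681250, 0.740625]

After 4 iteration(s), the approximation is c_4 = 0.740625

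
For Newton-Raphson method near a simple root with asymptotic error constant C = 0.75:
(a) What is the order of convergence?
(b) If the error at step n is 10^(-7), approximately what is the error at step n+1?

(a) Newton-Raphson has quadratic (order 2) convergence near simple roots.
    This means |e_{n+1}| ≈ C|e_n|².

(b) With |e_n| = 10^(-7) and C = 0.75:
    |e_{n+1}| ≈ 0.75 × (10^(-7))² = 0.75 × 10^(-14)

(a) 2 (quadratic); (b) |e_{n+1}| ≈ 7.500e-15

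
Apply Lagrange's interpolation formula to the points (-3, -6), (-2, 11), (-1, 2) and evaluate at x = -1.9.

Lagrange interpolation formula:
P(x) = Σ yᵢ × Lᵢ(x)
where Lᵢ(x) = Π_{j≠i} (x - xⱼ)/(xᵢ - xⱼ)

L_0(-1.9) = (-1.9 - (-2))/(-3 - (-2)) × (-1.9 - (-1))/(-3 - (-1)) = -0.045000
L_1(-1.9) = (-1.9 - (-3))/(-2 - (-3)) × (-1.9 - (-1))/(-2 - (-1)) = 0.990000
L_2(-1.9) = (-1.9 - (-3))/(-1 - (-3)) × (-1.9 - (-2))/(-1 - (-2)) = 0.055000

P(-1.9) = (-6)×L_0(-1.9) + 11×L_1(-1.9) + 2×L_2(-1.9)
P(-1.9) = 11.270000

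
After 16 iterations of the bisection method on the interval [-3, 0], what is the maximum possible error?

Bisection error bound: |error| ≤ (b-a)/2^n
|error| ≤ (0 - (-3))/2^16 = 3/2^16
|error| ≤ 0.0000457764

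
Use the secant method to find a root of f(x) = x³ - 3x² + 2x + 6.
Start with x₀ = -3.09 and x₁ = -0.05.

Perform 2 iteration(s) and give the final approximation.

f(x) = x³ - 3x² + 2x + 6
x₀ = -3.09, x₁ = -0.05

Secant formula: x_{n+1} = x_n - f(x_n)(x_n - x_{n-1})/(f(x_n) - f(x_{n-1}))

Iteration 1:
  f(-3.090000) = -58.327929
  f(-0.050000) = 5.892375
  x_2 = -0.050000 - 5.892375×(-0.050000 - (-3.090000))/(5.892375 - (-58.327929))
       = -0.328928
Iteration 2:
  f(-0.050000) = 5.892375
  f(-0.328928) = 4.981977
  x_3 = -0.328928 - 4.981977×(-0.328928 - (-0.050000))/(4.981977 - 5.892375)
       = -1.855305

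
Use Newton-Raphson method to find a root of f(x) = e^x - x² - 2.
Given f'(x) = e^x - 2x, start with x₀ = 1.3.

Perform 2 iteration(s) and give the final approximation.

f(x) = e^x - x² - 2
f'(x) = e^x - 2x
x₀ = 1.3

Newton-Raphson formula: x_{n+1} = x_n - f(x_n)/f'(x_n)

Iteration 1:
  f(1.300000) = -0.020703
  f'(1.300000) = 1.069297
  x_1 = 1.300000 - (-0.020703)/1.069297 = 1.319362
Iteration 2:
  f(1.319362) = 0.000317
  f'(1.319362) = 1.102309
  x_2 = 1.319362 - 0.000317/1.102309 = 1.319074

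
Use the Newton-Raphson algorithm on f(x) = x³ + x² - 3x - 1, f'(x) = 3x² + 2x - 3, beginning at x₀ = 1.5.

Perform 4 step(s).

f(x) = x³ + x² - 3x - 1
f'(x) = 3x² + 2x - 3
x₀ = 1.5

Newton-Raphson formula: x_{n+1} = x_n - f(x_n)/f'(x_n)

Iteration 1:
  f(1.500000) = 0.125000
  f'(1.500000) = 6.750000
  x_1 = 1.500000 - 0.125000/6.750000 = 1.481481
Iteration 2:
  f(1.481481) = 0.001880
  f'(1.481481) = 6.547325
  x_2 = 1.481481 - 0.001880/6.547325 = 1.481194
Iteration 3:
  f(1.481194) = 0.000000
  f'(1.481194) = 6.544199
  x_3 = 1.481194 - 0.000000/6.544199 = 1.481194
Iteration 4:
  f(1.481194) = 0.000000
  f'(1.481194) = 6.544198
  x_4 = 1.481194 - 0.000000/6.544198 = 1.481194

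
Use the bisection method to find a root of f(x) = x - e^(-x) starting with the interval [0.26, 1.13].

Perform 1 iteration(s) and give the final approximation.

f(x) = x - e^(-x)
Initial interval: [0.26, 1.13]

Iteration 1:
  c_1 = (0.260000 + 1.130000)/2 = 0.695000
  f(c_1) = f(0.695000) = 0.195926
  f(a) × f(c) < 0, new interval: [0.260000, 0.695000]

After 1 iteration(s), the approximation is c_1 = 0.695000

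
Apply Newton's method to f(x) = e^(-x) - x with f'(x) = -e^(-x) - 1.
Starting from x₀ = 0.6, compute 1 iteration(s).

f(x) = e^(-x) - x
f'(x) = -e^(-x) - 1
x₀ = 0.6

Newton-Raphson formula: x_{n+1} = x_n - f(x_n)/f'(x_n)

Iteration 1:
  f(0.600000) = -0.051188
  f'(0.600000) = -1.548812
  x_1 = 0.600000 - (-0.051188)/(-1.548812) = 0.566950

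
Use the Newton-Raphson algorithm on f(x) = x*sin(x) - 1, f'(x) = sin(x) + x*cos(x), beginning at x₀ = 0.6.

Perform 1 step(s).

f(x) = x*sin(x) - 1
f'(x) = sin(x) + x*cos(x)
x₀ = 0.6

Newton-Raphson formula: x_{n+1} = x_n - f(x_n)/f'(x_n)

Iteration 1:
  f(0.600000) = -0.661215
  f'(0.600000) = 1.059844
  x_1 = 0.600000 - (-0.661215)/1.059844 = 1.223879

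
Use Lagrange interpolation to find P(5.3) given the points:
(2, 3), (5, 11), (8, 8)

Lagrange interpolation formula:
P(x) = Σ yᵢ × Lᵢ(x)
where Lᵢ(x) = Π_{j≠i} (x - xⱼ)/(xᵢ - xⱼ)

L_0(5.3) = (5.3 - 5)/(2 - 5) × (5.3 - 8)/(2 - 8) = -0.045000
L_1(5.3) = (5.3 - 2)/(5 - 2) × (5.3 - 8)/(5 - 8) = 0.990000
L_2(5.3) = (5.3 - 2)/(8 - 2) × (5.3 - 5)/(8 - 5) = 0.055000

P(5.3) = 3×L_0(5.3) + 11×L_1(5.3) + 8×L_2(5.3)
P(5.3) = 11.195000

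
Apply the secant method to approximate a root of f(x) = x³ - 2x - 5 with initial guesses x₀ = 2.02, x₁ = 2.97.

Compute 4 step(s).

f(x) = x³ - 2x - 5
x₀ = 2.02, x₁ = 2.97

Secant formula: x_{n+1} = x_n - f(x_n)(x_n - x_{n-1})/(f(x_n) - f(x_{n-1}))

Iteration 1:
  f(2.020000) = -0.797592
  f(2.970000) = 15.258073
  x_2 = 2.970000 - 15.258073×(2.970000 - 2.020000)/(15.258073 - (-0.797592))
       = 2.067193
Iteration 2:
  f(2.970000) = 15.258073
  f(2.067193) = -0.300679
  x_3 = 2.067193 - (-0.300679)×(2.067193 - 2.970000)/(-0.300679 - 15.258073)
       = 2.084640
Iteration 3:
  f(2.067193) = -0.300679
  f(2.084640) = -0.110011
  x_4 = 2.084640 - (-0.110011)×(2.084640 - 2.067193)/(-0.110011 - (-0.300679))
       = 2.094706
Iteration 4:
  f(2.084640) = -0.110011
  f(2.094706) = 0.001730
  x_5 = 2.094706 - 0.001730×(2.094706 - 2.084640)/(0.001730 - (-0.110011))
       = 2.094551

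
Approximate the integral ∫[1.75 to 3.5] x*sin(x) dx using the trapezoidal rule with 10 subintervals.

f(x) = x*sin(x)
a = 1.75, b = 3.5, n = 10
h = (b - a)/n = 0.175000

Trapezoidal rule: (h/2)[f(x₀) + 2f(x₁) + 2f(x₂) + ... + f(xₙ)]

x_0 = 1.7500, f(x_0) = 1.721975, coefficient = 1
x_1 = 1.9250, f(x_1) = 1.805502, coefficient = 2
x_2 = 2.1000, f(x_2) = 1.812740, coefficient = 2
x_3 = 2.2750, f(x_3) = 1.733840, coefficient = 2
x_4 = 2.4500, f(x_4) = 1.562524, coefficient = 2
x_5 = 2.6250, f(x_5) = 1.296541, coefficient = 2
x_6 = 2.8000, f(x_6) = 0.937967, coefficient = 2
x_7 = 2.9750, f(x_7) = 0.493324, coefficient = 2
x_8 = 3.1500, f(x_8) = -0.026483, coefficient = 2
x_9 = 3.3250, f(x_9) = -0.606416, coefficient = 2
x_10 = 3.5000, f(x_10) = -1.227741, coefficient = 1

I ≈ (0.175000/2) × 18.513308 = 1.619914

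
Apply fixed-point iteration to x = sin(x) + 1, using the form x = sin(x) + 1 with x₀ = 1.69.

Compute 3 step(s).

Equation: x = sin(x) + 1
Fixed-point form: x = sin(x) + 1
x₀ = 1.69

x_1 = g(1.690000) = 1.992904
x_2 = g(1.992904) = 1.912228
x_3 = g(1.912228) = 1.942276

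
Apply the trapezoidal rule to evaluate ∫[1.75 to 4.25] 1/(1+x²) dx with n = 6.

f(x) = 1/(1+x²)
a = 1.75, b = 4.25, n = 6
h = (b - a)/n = 0.416667

Trapezoidal rule: (h/2)[f(x₀) + 2f(x₁) + 2f(x₂) + ... + f(xₙ)]

x_0 = 1.7500, f(x_0) = 0.246154, coefficient = 1
x_1 = 2.1667, f(x_1) = 0.175610, coefficient = 2
x_2 = 2.5833, f(x_2) = 0.130317, coefficient = 2
x_3 = 3.0000, f(x_3) = 0.100000, coefficient = 2
x_4 = 3.4167, f(x_4) = 0.078904, coefficient = 2
x_5 = 3.8333, f(x_5) = 0.063717, coefficient = 2
x_6 = 4.2500, f(x_6) = 0.052459, coefficient = 1

I ≈ (0.416667/2) × 1.395708 = 0.290772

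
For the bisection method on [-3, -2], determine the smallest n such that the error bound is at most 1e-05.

We need (b-a)/2^n ≤ 1e-05
(-2 - (-3))/2^n ≤ 1e-05
1/2^n ≤ 1e-05
2^n ≥ 100000
n ≥ log₂(100000) = 16.61
n ≥ 17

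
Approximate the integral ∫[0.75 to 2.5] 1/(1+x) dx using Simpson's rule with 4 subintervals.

f(x) = 1/(1+x)
a = 0.75, b = 2.5, n = 4
h = (b - a)/n = 0.437500

Simpson's rule: (h/3)[f(x₀) + 4f(x₁) + 2f(x₂) + ... + f(xₙ)]

x_0 = 0.7500, f(x_0) = 0.571429, coefficient = 1
x_1 = 1.1875, f(x_1) = 0.457143, coefficient = 4
x_2 = 1.6250, f(x_2) = 0.380952, coefficient = 2
x_3 = 2.0625, f(x_3) = 0.326531, coefficient = 4
x_4 = 2.5000, f(x_4) = 0.285714, coefficient = 1

I ≈ (0.437500/3) × 4.753741 = 0.693254
Exact value: 0.693147
Error: 0.000107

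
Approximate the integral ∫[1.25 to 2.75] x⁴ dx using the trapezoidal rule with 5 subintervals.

f(x) = x⁴
a = 1.25, b = 2.75, n = 5
h = (b - a)/n = 0.300000

Trapezoidal rule: (h/2)[f(x₀) + 2f(x₁) + 2f(x₂) + ... + f(xₙ)]

x_0 = 1.2500, f(x_0) = 2.441406, coefficient = 1
x_1 = 1.5500, f(x_1) = 5.772006, coefficient = 2
x_2 = 1.8500, f(x_2) = 11.713506, coefficient = 2
x_3 = 2.1500, f(x_3) = 21.367506, coefficient = 2
x_4 = 2.4500, f(x_4) = 36.030006, coefficient = 2
x_5 = 2.7500, f(x_5) = 57.191406, coefficient = 1

I ≈ (0.300000/2) × 209.398863 = 31.409829
Exact value: 30.844922
Error: 0.564908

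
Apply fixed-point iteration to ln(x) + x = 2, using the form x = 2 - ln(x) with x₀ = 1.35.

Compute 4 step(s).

Equation: ln(x) + x = 2
Fixed-point form: x = 2 - ln(x)
x₀ = 1.35

x_1 = g(1.350000) = 1.699895
x_2 = g(1.699895) = 1.469433
x_3 = g(1.469433) = 1.615123
x_4 = g(1.615123) = 1.520589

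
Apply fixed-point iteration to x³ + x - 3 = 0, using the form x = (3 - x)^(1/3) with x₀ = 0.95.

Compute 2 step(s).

Equation: x³ + x - 3 = 0
Fixed-point form: x = (3 - x)^(1/3)
x₀ = 0.95

x_1 = g(0.950000) = 1.270334
x_2 = g(1.270334) = 1.200386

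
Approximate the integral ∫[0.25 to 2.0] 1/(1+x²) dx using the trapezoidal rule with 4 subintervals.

f(x) = 1/(1+x²)
a = 0.25, b = 2.0, n = 4
h = (b - a)/n = 0.437500

Trapezoidal rule: (h/2)[f(x₀) + 2f(x₁) + 2f(x₂) + ... + f(xₙ)]

x_0 = 0.2500, f(x_0) = 0.941176, coefficient = 1
x_1 = 0.6875, f(x_1) = 0.679045, coefficient = 2
x_2 = 1.1250, f(x_2) = 0.441379, coefficient = 2
x_3 = 1.5625, f(x_3) = 0.290579, coefficient = 2
x_4 = 2.0000, f(x_4) = 0.200000, coefficient = 1

I ≈ (0.437500/2) × 3.963183 = 0.866946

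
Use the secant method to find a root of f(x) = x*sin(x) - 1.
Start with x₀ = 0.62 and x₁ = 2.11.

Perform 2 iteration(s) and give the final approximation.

f(x) = x*sin(x) - 1
x₀ = 0.62, x₁ = 2.11

Secant formula: x_{n+1} = x_n - f(x_n)(x_n - x_{n-1})/(f(x_n) - f(x_{n-1}))

Iteration 1:
  f(0.620000) = -0.639758
  f(2.110000) = 0.810629
  x_2 = 2.110000 - 0.810629×(2.110000 - 0.620000)/(0.810629 - (-0.639758))
       = 1.277231
Iteration 2:
  f(2.110000) = 0.810629
  f(1.277231) = 0.222589
  x_3 = 1.277231 - 0.222589×(1.277231 - 2.110000)/(0.222589 - 0.810629)
       = 0.962005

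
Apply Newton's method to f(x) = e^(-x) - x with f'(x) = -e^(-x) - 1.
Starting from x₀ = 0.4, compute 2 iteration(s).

f(x) = e^(-x) - x
f'(x) = -e^(-x) - 1
x₀ = 0.4

Newton-Raphson formula: x_{n+1} = x_n - f(x_n)/f'(x_n)

Iteration 1:
  f(0.400000) = 0.270320
  f'(0.400000) = -1.670320
  x_1 = 0.400000 - 0.270320/(-1.670320) = 0.561837
Iteration 2:
  f(0.561837) = 0.008323
  f'(0.561837) = -1.570161
  x_2 = 0.561837 - 0.008323/(-1.570161) = 0.567138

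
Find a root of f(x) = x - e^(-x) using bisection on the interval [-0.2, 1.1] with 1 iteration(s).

f(x) = x - e^(-x)
Initial interval: [-0.2, 1.1]

Iteration 1:
  c_1 = (-0.200000 + 1.100000)/2 = 0.450000
  f(c_1) = f(0.450000) = -0.187628
  f(a) × f(c) ≥ 0, new interval: [0.450000, 1.100000]

After 1 iteration(s), the approximation is c_1 = 0.450000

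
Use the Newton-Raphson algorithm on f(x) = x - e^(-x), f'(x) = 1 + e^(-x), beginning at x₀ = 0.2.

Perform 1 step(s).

f(x) = x - e^(-x)
f'(x) = 1 + e^(-x)
x₀ = 0.2

Newton-Raphson formula: x_{n+1} = x_n - f(x_n)/f'(x_n)

Iteration 1:
  f(0.200000) = -0.618731
  f'(0.200000) = 1.818731
  x_1 = 0.200000 - (-0.618731)/1.818731 = 0.540199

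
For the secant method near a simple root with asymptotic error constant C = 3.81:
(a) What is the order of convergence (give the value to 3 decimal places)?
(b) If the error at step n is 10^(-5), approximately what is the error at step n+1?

(a) Secant method has superlinear convergence with order φ = (1+√5)/2 ≈ 1.618.
    This means |e_{n+1}| ≈ C|e_n|^1.618.

(b) With |e_n| = 10^(-5) and C = 3.81:
    |e_{n+1}| ≈ 3.81 × (10^(-5))^1.618 = 3.81 × 10^(-8.09)

(a) ≈ 1.618 (golden ratio); (b) |e_{n+1}| ≈ 3.096e-08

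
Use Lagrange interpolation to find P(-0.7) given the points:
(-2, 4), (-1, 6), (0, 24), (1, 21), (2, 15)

Lagrange interpolation formula:
P(x) = Σ yᵢ × Lᵢ(x)
where Lᵢ(x) = Π_{j≠i} (x - xⱼ)/(xᵢ - xⱼ)

L_0(-0.7) = (-0.7 - (-1))/(-2 - (-1)) × (-0.7 - 0)/(-2 - 0) × (-0.7 - 1)/(-2 - 1) × (-0.7 - 2)/(-2 - 2) = -0.040163
L_1(-0.7) = (-0.7 - (-2))/(-1 - (-2)) × (-0.7 - 0)/(-1 - 0) × (-0.7 - 1)/(-1 - 1) × (-0.7 - 2)/(-1 - 2) = 0.696150
L_2(-0.7) = (-0.7 - (-2))/(0 - (-2)) × (-0.7 - (-1))/(0 - (-1)) × (-0.7 - 1)/(0 - 1) × (-0.7 - 2)/(0 - 2) = 0.447525
L_3(-0.7) = (-0.7 - (-2))/(1 - (-2)) × (-0.7 - (-1))/(1 - (-1)) × (-0.7 - 0)/(1 - 0) × (-0.7 - 2)/(1 - 2) = -0.122850
L_4(-0.7) = (-0.7 - (-2))/(2 - (-2)) × (-0.7 - (-1))/(2 - (-1)) × (-0.7 - 0)/(2 - 0) × (-0.7 - 1)/(2 - 1) = 0.019338

P(-0.7) = 4×L_0(-0.7) + 6×L_1(-0.7) + 24×L_2(-0.7) + 21×L_3(-0.7) + 15×L_4(-0.7)
P(-0.7) = 12.467063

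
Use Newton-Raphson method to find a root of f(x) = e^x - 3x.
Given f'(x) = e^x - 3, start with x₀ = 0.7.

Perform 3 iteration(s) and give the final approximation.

f(x) = e^x - 3x
f'(x) = e^x - 3
x₀ = 0.7

Newton-Raphson formula: x_{n+1} = x_n - f(x_n)/f'(x_n)

Iteration 1:
  f(0.700000) = -0.086247
  f'(0.700000) = -0.986247
  x_1 = 0.700000 - (-0.086247)/(-0.986247) = 0.612550
Iteration 2:
  f(0.612550) = 0.007480
  f'(0.612550) = -1.154869
  x_2 = 0.612550 - 0.007480/(-1.154869) = 0.619027
Iteration 3:
  f(0.619027) = 0.000039
  f'(0.619027) = -1.142879
  x_3 = 0.619027 - 0.000039/(-1.142879) = 0.619061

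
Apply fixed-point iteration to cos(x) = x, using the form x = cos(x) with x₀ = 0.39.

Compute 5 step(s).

Equation: cos(x) = x
Fixed-point form: x = cos(x)
x₀ = 0.39

x_1 = g(0.390000) = 0.924909
x_2 = g(0.924909) = 0.601907
x_3 = g(0.601907) = 0.824257
x_4 = g(0.824257) = 0.679102
x_5 = g(0.679102) = 0.778137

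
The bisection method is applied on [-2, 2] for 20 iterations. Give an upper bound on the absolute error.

Bisection error bound: |error| ≤ (b-a)/2^n
|error| ≤ (2 - (-2))/2^20 = 4/2^20
|error| ≤ 0.0000038147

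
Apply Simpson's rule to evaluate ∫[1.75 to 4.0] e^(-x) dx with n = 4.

f(x) = e^(-x)
a = 1.75, b = 4.0, n = 4
h = (b - a)/n = 0.562500

Simpson's rule: (h/3)[f(x₀) + 4f(x₁) + 2f(x₂) + ... + f(xₙ)]

x_0 = 1.7500, f(x_0) = 0.173774, coefficient = 1
x_1 = 2.3125, f(x_1) = 0.099013, coefficient = 4
x_2 = 2.8750, f(x_2) = 0.056416, coefficient = 2
x_3 = 3.4375, f(x_3) = 0.032145, coefficient = 4
x_4 = 4.0000, f(x_4) = 0.018316, coefficient = 1

I ≈ (0.562500/3) × 0.829555 = 0.155542
Exact value: 0.155458
Error: 0.000083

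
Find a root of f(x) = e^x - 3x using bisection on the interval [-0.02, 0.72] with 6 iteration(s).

f(x) = e^x - 3x
Initial interval: [-0.02, 0.72]

Iteration 1:
  c_1 = (-0.020000 + 0.720000)/2 = 0.350000
  f(c_1) = f(0.350000) = 0.369068
  f(a) × f(c) ≥ 0, new interval: [0.350000, 0.720000]
Iteration 2:
  c_2 = (0.350000 + 0.720000)/2 = 0.535000
  f(c_2) = f(0.535000) = 0.102448
  f(a) × f(c) ≥ 0, new interval: [0.535000, 0.720000]
Iteration 3:
  c_3 = (0.535000 + 0.720000)/2 = 0.627500
  f(c_3) = f(0.627500) = -0.009578
  f(a) × f(c) < 0, new interval: [0.535000, 0.627500]
Iteration 4:
  c_4 = (0.535000 + 0.627500)/2 = 0.581250
  f(c_4) = f(0.581250) = 0.044522
  f(a) × f(c) ≥ 0, new interval: [0.581250, 0.627500]
Iteration 5:
  c_5 = (0.581250 + 0.627500)/2 = 0.604375
  f(c_5) = f(0.604375) = 0.016983
  f(a) × f(c) ≥ 0, new interval: [0.604375, 0.627500]
Iteration 6:
  c_6 = (0.604375 + 0.627500)/2 = 0.615937
  f(c_6) = f(0.615937) = 0.003579
  f(a) × f(c) ≥ 0, new interval: [0.615937, 0.627500]

After 6 iteration(s), the approximation is c_6 = 0.615937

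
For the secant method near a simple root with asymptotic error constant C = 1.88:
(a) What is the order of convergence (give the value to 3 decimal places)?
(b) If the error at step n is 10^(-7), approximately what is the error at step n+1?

(a) Secant method has superlinear convergence with order φ = (1+√5)/2 ≈ 1.618.
    This means |e_{n+1}| ≈ C|e_n|^1.618.

(b) With |e_n| = 10^(-7) and C = 1.88:
    |e_{n+1}| ≈ 1.88 × (10^(-7))^1.618 = 1.88 × 10^(-11.33)

(a) ≈ 1.618 (golden ratio); (b) |e_{n+1}| ≈ 8.870e-12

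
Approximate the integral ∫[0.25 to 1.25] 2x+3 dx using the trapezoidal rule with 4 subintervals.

f(x) = 2x+3
a = 0.25, b = 1.25, n = 4
h = (b - a)/n = 0.250000

Trapezoidal rule: (h/2)[f(x₀) + 2f(x₁) + 2f(x₂) + ... + f(xₙ)]

x_0 = 0.2500, f(x_0) = 3.500000, coefficient = 1
x_1 = 0.5000, f(x_1) = 4.000000, coefficient = 2
x_2 = 0.7500, f(x_2) = 4.500000, coefficient = 2
x_3 = 1.0000, f(x_3) = 5.000000, coefficient = 2
x_4 = 1.2500, f(x_4) = 5.500000, coefficient = 1

I ≈ (0.250000/2) × 36.000000 = 4.500000
Exact value: 4.500000
Error: 0.000000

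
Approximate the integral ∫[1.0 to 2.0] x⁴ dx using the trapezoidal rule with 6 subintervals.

f(x) = x⁴
a = 1.0, b = 2.0, n = 6
h = (b - a)/n = 0.166667

Trapezoidal rule: (h/2)[f(x₀) + 2f(x₁) + 2f(x₂) + ... + f(xₙ)]

x_0 = 1.0000, f(x_0) = 1.000000, coefficient = 1
x_1 = 1.1667, f(x_1) = 1.852623, coefficient = 2
x_2 = 1.3333, f(x_2) = 3.160494, coefficient = 2
x_3 = 1.5000, f(x_3) = 5.062500, coefficient = 2
x_4 = 1.6667, f(x_4) = 7.716049, coefficient = 2
x_5 = 1.8333, f(x_5) = 11.297068, coefficient = 2
x_6 = 2.0000, f(x_6) = 16.000000, coefficient = 1

I ≈ (0.166667/2) × 75.177469 = 6.264789
Exact value: 6.200000
Error: 0.064789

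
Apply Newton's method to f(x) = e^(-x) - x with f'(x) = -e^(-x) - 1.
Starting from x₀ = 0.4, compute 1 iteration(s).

f(x) = e^(-x) - x
f'(x) = -e^(-x) - 1
x₀ = 0.4

Newton-Raphson formula: x_{n+1} = x_n - f(x_n)/f'(x_n)

Iteration 1:
  f(0.400000) = 0.270320
  f'(0.400000) = -1.670320
  x_1 = 0.400000 - 0.270320/(-1.670320) = 0.561837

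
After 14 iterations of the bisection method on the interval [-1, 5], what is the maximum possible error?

Bisection error bound: |error| ≤ (b-a)/2^n
|error| ≤ (5 - (-1))/2^14 = 6/2^14
|error| ≤ 0.0003662109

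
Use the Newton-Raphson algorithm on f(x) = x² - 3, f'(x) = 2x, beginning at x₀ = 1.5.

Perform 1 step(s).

f(x) = x² - 3
f'(x) = 2x
x₀ = 1.5

Newton-Raphson formula: x_{n+1} = x_n - f(x_n)/f'(x_n)

Iteration 1:
  f(1.500000) = -0.750000
  f'(1.500000) = 3.000000
  x_1 = 1.500000 - (-0.750000)/3.000000 = 1.750000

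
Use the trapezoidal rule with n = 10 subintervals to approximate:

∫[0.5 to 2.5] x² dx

f(x) = x²
a = 0.5, b = 2.5, n = 10
h = (b - a)/n = 0.200000

Trapezoidal rule: (h/2)[f(x₀) + 2f(x₁) + 2f(x₂) + ... + f(xₙ)]

x_0 = 0.5000, f(x_0) = 0.250000, coefficient = 1
x_1 = 0.7000, f(x_1) = 0.490000, coefficient = 2
x_2 = 0.9000, f(x_2) = 0.810000, coefficient = 2
x_3 = 1.1000, f(x_3) = 1.210000, coefficient = 2
x_4 = 1.3000, f(x_4) = 1.690000, coefficient = 2
x_5 = 1.5000, f(x_5) = 2.250000, coefficient = 2
x_6 = 1.7000, f(x_6) = 2.890000, coefficient = 2
x_7 = 1.9000, f(x_7) = 3.610000, coefficient = 2
x_8 = 2.1000, f(x_8) = 4.410000, coefficient = 2
x_9 = 2.3000, f(x_9) = 5.290000, coefficient = 2
x_10 = 2.5000, f(x_10) = 6.250000, coefficient = 1

I ≈ (0.200000/2) × 51.800000 = 5.180000
Exact value: 5.166667
Error: 0.013333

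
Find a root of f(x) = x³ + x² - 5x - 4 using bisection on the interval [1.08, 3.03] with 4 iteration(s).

f(x) = x³ + x² - 5x - 4
Initial interval: [1.08, 3.03]

Iteration 1:
  c_1 = (1.080000 + 3.030000)/2 = 2.055000
  f(c_1) = f(2.055000) = -1.373659
  f(a) × f(c) ≥ 0, new interval: [2.055000, 3.030000]
Iteration 2:
  c_2 = (2.055000 + 3.030000)/2 = 2.542500
  f(c_2) = f(2.542500) = 6.187305
  f(a) × f(c) < 0, new interval: [2.055000, 2.542500]
Iteration 3:
  c_3 = (2.055000 + 2.542500)/2 = 2.298750
  f(c_3) = f(2.298750) = 1.937675
  f(a) × f(c) < 0, new interval: [2.055000, 2.298750]
Iteration 4:
  c_4 = (2.055000 + 2.298750)/2 = 2.176875
  f(c_4) = f(2.176875) = 0.170152
  f(a) × f(c) < 0, new interval: [2.055000, 2.176875]

After 4 iteration(s), the approximation is c_4 = 2.176875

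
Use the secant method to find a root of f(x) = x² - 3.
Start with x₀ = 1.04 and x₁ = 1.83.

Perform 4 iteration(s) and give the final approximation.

f(x) = x² - 3
x₀ = 1.04, x₁ = 1.83

Secant formula: x_{n+1} = x_n - f(x_n)(x_n - x_{n-1})/(f(x_n) - f(x_{n-1}))

Iteration 1:
  f(1.040000) = -1.918400
  f(1.830000) = 0.348900
  x_2 = 1.830000 - 0.348900×(1.830000 - 1.040000)/(0.348900 - (-1.918400))
       = 1.708432
Iteration 2:
  f(1.830000) = 0.348900
  f(1.708432) = -0.081260
  x_3 = 1.708432 - (-0.081260)×(1.708432 - 1.830000)/(-0.081260 - 0.348900)
       = 1.731397
Iteration 3:
  f(1.708432) = -0.081260
  f(1.731397) = -0.002264
  x_4 = 1.731397 - (-0.002264)×(1.731397 - 1.708432)/(-0.002264 - (-0.081260))
       = 1.732055
Iteration 4:
  f(1.731397) = -0.002264
  f(1.732055) = 0.000016
  x_5 = 1.732055 - 0.000016×(1.732055 - 1.731397)/(0.000016 - (-0.002264))
       = 1.732051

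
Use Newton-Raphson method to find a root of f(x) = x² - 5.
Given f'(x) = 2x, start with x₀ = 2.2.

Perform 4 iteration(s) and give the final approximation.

f(x) = x² - 5
f'(x) = 2x
x₀ = 2.2

Newton-Raphson formula: x_{n+1} = x_n - f(x_n)/f'(x_n)

Iteration 1:
  f(2.200000) = -0.160000
  f'(2.200000) = 4.400000
  x_1 = 2.200000 - (-0.160000)/4.400000 = 2.236364
Iteration 2:
  f(2.236364) = 0.001322
  f'(2.236364) = 4.472727
  x_2 = 2.236364 - 0.001322/4.472727 = 2.236068
Iteration 3:
  f(2.236068) = 0.000000
  f'(2.236068) = 4.472136
  x_3 = 2.236068 - 0.000000/4.472136 = 2.236068
Iteration 4:
  f(2.236068) = 0.000000
  f'(2.236068) = 4.472136
  x_4 = 2.236068 - 0.000000/4.472136 = 2.236068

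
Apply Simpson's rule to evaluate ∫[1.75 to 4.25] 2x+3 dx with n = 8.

f(x) = 2x+3
a = 1.75, b = 4.25, n = 8
h = (b - a)/n = 0.312500

Simpson's rule: (h/3)[f(x₀) + 4f(x₁) + 2f(x₂) + ... + f(xₙ)]

x_0 = 1.7500, f(x_0) = 6.500000, coefficient = 1
x_1 = 2.0625, f(x_1) = 7.125000, coefficient = 4
x_2 = 2.3750, f(x_2) = 7.750000, coefficient = 2
x_3 = 2.6875, f(x_3) = 8.375000, coefficient = 4
x_4 = 3.0000, f(x_4) = 9.000000, coefficient = 2
x_5 = 3.3125, f(x_5) = 9.625000, coefficient = 4
x_6 = 3.6250, f(x_6) = 10.250000, coefficient = 2
x_7 = 3.9375, f(x_7) = 10.875000, coefficient = 4
x_8 = 4.2500, f(x_8) = 11.500000, coefficient = 1

I ≈ (0.312500/3) × 216.000000 = 22.500000
Exact value: 22.500000
Error: 0.000000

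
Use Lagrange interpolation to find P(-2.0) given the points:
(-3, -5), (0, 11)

Lagrange interpolation formula:
P(x) = Σ yᵢ × Lᵢ(x)
where Lᵢ(x) = Π_{j≠i} (x - xⱼ)/(xᵢ - xⱼ)

L_0(-2.0) = (-2.0 - 0)/(-3 - 0) = 0.666667
L_1(-2.0) = (-2.0 - (-3))/(0 - (-3)) = 0.333333

P(-2.0) = (-5)×L_0(-2.0) + 11×L_1(-2.0)
P(-2.0) = 0.333333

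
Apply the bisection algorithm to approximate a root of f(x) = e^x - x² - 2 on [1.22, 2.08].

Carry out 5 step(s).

f(x) = e^x - x² - 2
Initial interval: [1.22, 2.08]

Iteration 1:
  c_1 = (1.220000 + 2.080000)/2 = 1.650000
  f(c_1) = f(1.650000) = 0.484480
  f(a) × f(c) < 0, new interval: [1.220000, 1.650000]
Iteration 2:
  c_2 = (1.220000 + 1.650000)/2 = 1.435000
  f(c_2) = f(1.435000) = 0.140420
  f(a) × f(c) < 0, new interval: [1.220000, 1.435000]
Iteration 3:
  c_3 = (1.220000 + 1.435000)/2 = 1.327500
  f(c_3) = f(1.327500) = 0.009346
  f(a) × f(c) < 0, new interval: [1.220000, 1.327500]
Iteration 4:
  c_4 = (1.220000 + 1.327500)/2 = 1.273750
  f(c_4) = f(1.273750) = -0.048208
  f(a) × f(c) ≥ 0, new interval: [1.273750, 1.327500]
Iteration 5:
  c_5 = (1.273750 + 1.327500)/2 = 1.300625
  f(c_5) = f(1.300625) = -0.020035
  f(a) × f(c) ≥ 0, new interval: [1.300625, 1.327500]

After 5 iteration(s), the approximation is c_5 = 1.300625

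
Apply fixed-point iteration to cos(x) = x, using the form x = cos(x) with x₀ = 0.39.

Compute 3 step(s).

Equation: cos(x) = x
Fixed-point form: x = cos(x)
x₀ = 0.39

x_1 = g(0.390000) = 0.924909
x_2 = g(0.924909) = 0.601907
x_3 = g(0.601907) = 0.824257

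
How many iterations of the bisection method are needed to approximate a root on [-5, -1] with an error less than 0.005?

We need (b-a)/2^n ≤ 0.005
(-1 - (-5))/2^n ≤ 0.005
4/2^n ≤ 0.005
2^n ≥ 800
n ≥ log₂(800) = 9.64
n ≥ 10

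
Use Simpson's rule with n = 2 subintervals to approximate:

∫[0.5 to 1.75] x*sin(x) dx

f(x) = x*sin(x)
a = 0.5, b = 1.75, n = 2
h = (b - a)/n = 0.625000

Simpson's rule: (h/3)[f(x₀) + 4f(x₁) + 2f(x₂) + ... + f(xₙ)]

x_0 = 0.5000, f(x_0) = 0.239713, coefficient = 1
x_1 = 1.1250, f(x_1) = 1.015051, coefficient = 4
x_2 = 1.7500, f(x_2) = 1.721975, coefficient = 1

I ≈ (0.625000/3) × 6.021892 = 1.254561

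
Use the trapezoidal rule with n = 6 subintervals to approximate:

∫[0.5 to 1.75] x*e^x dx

f(x) = x*e^x
a = 0.5, b = 1.75, n = 6
h = (b - a)/n = 0.208333

Trapezoidal rule: (h/2)[f(x₀) + 2f(x₁) + 2f(x₂) + ... + f(xₙ)]

x_0 = 0.5000, f(x_0) = 0.824361, coefficient = 1
x_1 = 0.7083, f(x_1) = 1.438345, coefficient = 2
x_2 = 0.9167, f(x_2) = 2.292528, coefficient = 2
x_3 = 1.1250, f(x_3) = 3.465244, coefficient = 2
x_4 = 1.3333, f(x_4) = 5.058224, coefficient = 2
x_5 = 1.5417, f(x_5) = 7.203239, coefficient = 2
x_6 = 1.7500, f(x_6) = 10.070555, coefficient = 1

I ≈ (0.208333/2) × 49.810074 = 5.188549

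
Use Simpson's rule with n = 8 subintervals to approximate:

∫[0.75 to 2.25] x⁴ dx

f(x) = x⁴
a = 0.75, b = 2.25, n = 8
h = (b - a)/n = 0.187500

Simpson's rule: (h/3)[f(x₀) + 4f(x₁) + 2f(x₂) + ... + f(xₙ)]

x_0 = 0.7500, f(x_0) = 0.316406, coefficient = 1
x_1 = 0.9375, f(x_1) = 0.772476, coefficient = 4
x_2 = 1.1250, f(x_2) = 1.601807, coefficient = 2
x_3 = 1.3125, f(x_3) = 2.967545, coefficient = 4
x_4 = 1.5000, f(x_4) = 5.062500, coefficient = 2
x_5 = 1.6875, f(x_5) = 8.109146, coefficient = 4
x_6 = 1.8750, f(x_6) = 12.359619, coefficient = 2
x_7 = 2.0625, f(x_7) = 18.095718, coefficient = 4
x_8 = 2.2500, f(x_8) = 25.628906, coefficient = 1

I ≈ (0.187500/3) × 183.772705 = 11.485794
Exact value: 11.485547
Error: 0.000247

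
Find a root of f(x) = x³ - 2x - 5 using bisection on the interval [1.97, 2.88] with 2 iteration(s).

f(x) = x³ - 2x - 5
Initial interval: [1.97, 2.88]

Iteration 1:
  c_1 = (1.970000 + 2.880000)/2 = 2.425000
  f(c_1) = f(2.425000) = 4.410516
  f(a) × f(c) < 0, new interval: [1.970000, 2.425000]
Iteration 2:
  c_2 = (1.970000 + 2.425000)/2 = 2.197500
  f(c_2) = f(2.197500) = 1.216741
  f(a) × f(c) < 0, new interval: [1.970000, 2.197500]

After 2 iteration(s), the approximation is c_2 = 2.197500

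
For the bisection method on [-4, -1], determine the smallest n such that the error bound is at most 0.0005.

We need (b-a)/2^n ≤ 0.0005
(-1 - (-4))/2^n ≤ 0.0005
3/2^n ≤ 0.0005
2^n ≥ 6000
n ≥ log₂(6000) = 12.55
n ≥ 13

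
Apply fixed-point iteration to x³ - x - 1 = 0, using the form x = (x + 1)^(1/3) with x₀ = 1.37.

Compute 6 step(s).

Equation: x³ - x - 1 = 0
Fixed-point form: x = (x + 1)^(1/3)
x₀ = 1.37

x_1 = g(1.370000) = 1.333264
x_2 = g(1.333264) = 1.326339
x_3 = g(1.326339) = 1.325026
x_4 = g(1.325026) = 1.324776
x_5 = g(1.324776) = 1.324729
x_6 = g(1.324729) = 1.324720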